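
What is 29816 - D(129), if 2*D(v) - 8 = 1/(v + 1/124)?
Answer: 476902502/15997 ≈ 29812.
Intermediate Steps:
D(v) = 4 + 1/(2*(1/124 + v)) (D(v) = 4 + 1/(2*(v + 1/124)) = 4 + 1/(2*(1/124 + v)))
29816 - D(129) = 29816 - 2*(33 + 248*129)/(1 + 124*129) = 29816 - 2*(33 + 31992)/(1 + 15996) = 29816 - 2*32025/15997 = 29816 - 1*64050/15997 = 29816 - 64050/15997 = 476902502/15997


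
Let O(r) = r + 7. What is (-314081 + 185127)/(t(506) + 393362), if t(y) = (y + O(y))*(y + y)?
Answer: -64477/712295 ≈ -0.090520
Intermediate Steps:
O(r) = 7 + r
t(y) = 2*y*(7 + 2*y) (t(y) = (y + (7 + y))*(y + y) = (7 + 2*y)*(2*y) = 2*y*(7 + 2*y))
(-314081 + 185127)/(t(506) + 393362) = (-314081 + 185127)/(2*506*(7 + 2*506) + 393362) = -128954/(2*506*(7 + 1012) + 393362) = -128954/(2*506*1019 + 393362) = -128954/(1031228 + 393362) = -128954/1424590 = -128954*1/1424590 = -64477/712295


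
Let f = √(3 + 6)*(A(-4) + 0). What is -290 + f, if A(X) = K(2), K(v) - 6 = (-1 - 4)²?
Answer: -197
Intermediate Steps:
K(v) = 31 (K(v) = 6 + (-1 - 4)² = 6 + (-5)² = 6 + 25 = 31)
A(X) = 31
f = 93 (f = √(3 + 6)*(31 + 0) = √9*31 = 3*31 = 93)
-290 + f = -290 + 93 = -197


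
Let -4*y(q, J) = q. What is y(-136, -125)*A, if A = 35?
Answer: 1190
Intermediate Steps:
y(q, J) = -q/4
y(-136, -125)*A = -¼*(-136)*35 = 34*35 = 1190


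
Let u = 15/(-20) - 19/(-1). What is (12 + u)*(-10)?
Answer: -605/2 ≈ -302.50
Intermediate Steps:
u = 73/4 (u = 15*(-1/20) - 19*(-1) = -3/4 + 19 = 73/4 ≈ 18.250)
(12 + u)*(-10) = (12 + 73/4)*(-10) = (121/4)*(-10) = -605/2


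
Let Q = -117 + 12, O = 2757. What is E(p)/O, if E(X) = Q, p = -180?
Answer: -35/919 ≈ -0.038085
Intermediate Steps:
Q = -105
E(X) = -105
E(p)/O = -105/2757 = -105*1/2757 = -35/919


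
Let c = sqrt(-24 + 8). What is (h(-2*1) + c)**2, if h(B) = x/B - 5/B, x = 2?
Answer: -55/4 + 12*I ≈ -13.75 + 12.0*I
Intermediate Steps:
c = 4*I (c = sqrt(-16) = 4*I ≈ 4.0*I)
h(B) = -3/B (h(B) = 2/B - 5/B = -3/B)
(h(-2*1) + c)**2 = (-3/((-2*1)) + 4*I)**2 = (-3/(-2) + 4*I)**2 = (-3*(-1/2) + 4*I)**2 = (3/2 + 4*I)**2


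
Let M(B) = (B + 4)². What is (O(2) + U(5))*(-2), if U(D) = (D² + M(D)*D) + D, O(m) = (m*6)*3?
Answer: -942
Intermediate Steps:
M(B) = (4 + B)²
O(m) = 18*m (O(m) = (6*m)*3 = 18*m)
U(D) = D + D² + D*(4 + D)² (U(D) = (D² + (4 + D)²*D) + D = (D² + D*(4 + D)²) + D = D + D² + D*(4 + D)²)
(O(2) + U(5))*(-2) = (18*2 + 5*(1 + 5 + (4 + 5)²))*(-2) = (36 + 5*(1 + 5 + 9²))*(-2) = (36 + 5*(1 + 5 + 81))*(-2) = (36 + 5*87)*(-2) = (36 + 435)*(-2) = 471*(-2) = -942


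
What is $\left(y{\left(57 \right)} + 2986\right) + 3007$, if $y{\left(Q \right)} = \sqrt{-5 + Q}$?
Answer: $5993 + 2 \sqrt{13} \approx 6000.2$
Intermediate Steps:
$\left(y{\left(57 \right)} + 2986\right) + 3007 = \left(\sqrt{-5 + 57} + 2986\right) + 3007 = \left(\sqrt{52} + 2986\right) + 3007 = \left(2 \sqrt{13} + 2986\right) + 3007 = \left(2986 + 2 \sqrt{13}\right) + 3007 = 5993 + 2 \sqrt{13}$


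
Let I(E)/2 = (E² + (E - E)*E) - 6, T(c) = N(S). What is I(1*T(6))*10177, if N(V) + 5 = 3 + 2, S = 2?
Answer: -122124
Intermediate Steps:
N(V) = 0 (N(V) = -5 + (3 + 2) = -5 + 5 = 0)
T(c) = 0
I(E) = -12 + 2*E² (I(E) = 2*((E² + (E - E)*E) - 6) = 2*((E² + 0*E) - 6) = 2*((E² + 0) - 6) = 2*(E² - 6) = 2*(-6 + E²) = -12 + 2*E²)
I(1*T(6))*10177 = (-12 + 2*(1*0)²)*10177 = (-12 + 2*0²)*10177 = (-12 + 2*0)*10177 = (-12 + 0)*10177 = -12*10177 = -122124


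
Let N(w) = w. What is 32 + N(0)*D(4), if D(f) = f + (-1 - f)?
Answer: 32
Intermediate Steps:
D(f) = -1
32 + N(0)*D(4) = 32 + 0*(-1) = 32 + 0 = 32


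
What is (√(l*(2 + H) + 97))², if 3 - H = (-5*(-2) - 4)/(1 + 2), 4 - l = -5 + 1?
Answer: 121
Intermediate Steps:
l = 8 (l = 4 - (-5 + 1) = 4 - 1*(-4) = 4 + 4 = 8)
H = 1 (H = 3 - (-5*(-2) - 4)/(1 + 2) = 3 - (10 - 4)/3 = 3 - 6/3 = 3 - 1*2 = 3 - 2 = 1)
(√(l*(2 + H) + 97))² = (√(8*(2 + 1) + 97))² = (√(8*3 + 97))² = (√(24 + 97))² = (√121)² = 11² = 121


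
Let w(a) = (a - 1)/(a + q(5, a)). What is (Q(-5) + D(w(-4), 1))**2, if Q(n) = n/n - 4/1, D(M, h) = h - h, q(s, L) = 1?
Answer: 9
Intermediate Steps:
w(a) = (-1 + a)/(1 + a) (w(a) = (a - 1)/(a + 1) = (-1 + a)/(1 + a))
D(M, h) = 0
Q(n) = -3 (Q(n) = 1 - 4*1 = 1 - 4 = -3)
(Q(-5) + D(w(-4), 1))**2 = (-3 + 0)**2 = (-3)**2 = 9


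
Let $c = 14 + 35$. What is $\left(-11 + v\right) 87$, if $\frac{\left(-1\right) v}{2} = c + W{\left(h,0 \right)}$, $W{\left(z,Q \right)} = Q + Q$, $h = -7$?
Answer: $-9483$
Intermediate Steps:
$W{\left(z,Q \right)} = 2 Q$
$c = 49$
$v = -98$ ($v = - 2 \left(49 + 2 \cdot 0\right) = - 2 \left(49 + 0\right) = \left(-2\right) 49 = -98$)
$\left(-11 + v\right) 87 = \left(-11 - 98\right) 87 = \left(-109\right) 87 = -9483$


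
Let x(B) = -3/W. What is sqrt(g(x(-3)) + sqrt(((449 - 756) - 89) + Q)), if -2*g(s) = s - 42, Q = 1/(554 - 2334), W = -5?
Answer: sqrt(16396470 + 890*I*sqrt(313672045))/890 ≈ 4.9706 + 2.0017*I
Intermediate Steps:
Q = -1/1780 (Q = 1/(-1780) = -1/1780 ≈ -0.00056180)
x(B) = 3/5 (x(B) = -3/(-5) = -3*(-1/5) = 3/5)
g(s) = 21 - s/2 (g(s) = -(s - 42)/2 = -(-42 + s)/2 = 21 - s/2)
sqrt(g(x(-3)) + sqrt(((449 - 756) - 89) + Q)) = sqrt((21 - 1/2*3/5) + sqrt(((449 - 756) - 89) - 1/1780)) = sqrt((21 - 3/10) + sqrt((-307 - 89) - 1/1780)) = sqrt(207/10 + sqrt(-396 - 1/1780)) = sqrt(207/10 + sqrt(-704881/1780)) = sqrt(207/10 + I*sqrt(313672045)/890)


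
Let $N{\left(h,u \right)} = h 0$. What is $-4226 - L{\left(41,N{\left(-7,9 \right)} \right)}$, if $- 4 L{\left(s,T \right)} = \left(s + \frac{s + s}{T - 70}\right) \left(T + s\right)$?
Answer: $- \frac{267243}{70} \approx -3817.8$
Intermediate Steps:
$N{\left(h,u \right)} = 0$
$L{\left(s,T \right)} = - \frac{\left(T + s\right) \left(s + \frac{2 s}{-70 + T}\right)}{4}$ ($L{\left(s,T \right)} = - \frac{\left(s + \frac{s + s}{T - 70}\right) \left(T + s\right)}{4} = - \frac{\left(s + \frac{2 s}{-70 + T}\right) \left(T + s\right)}{4} = - \frac{\left(T + s\right) \left(s + \frac{2 s}{-70 + T}\right)}{4}$)
$-4226 - L{\left(41,N{\left(-7,9 \right)} \right)} = -4226 - \frac{1}{4} \cdot 41 \frac{1}{-70 + 0} \left(- 0^{2} + 68 \cdot 0 + 68 \cdot 41 - 0 \cdot 41\right) = -4226 - \frac{1}{4} \cdot 41 \frac{1}{-70} \left(\left(-1\right) 0 + 0 + 2788 + 0\right) = -4226 - \frac{1}{4} \cdot 41 \left(- \frac{1}{70}\right) \left(0 + 0 + 2788 + 0\right) = -4226 - \frac{1}{4} \cdot 41 \left(- \frac{1}{70}\right) 2788 = -4226 - - \frac{28577}{70} = -4226 + \frac{28577}{70} = - \frac{267243}{70}$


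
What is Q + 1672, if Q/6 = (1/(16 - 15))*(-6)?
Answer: 1636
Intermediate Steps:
Q = -36 (Q = 6*((1/(16 - 15))*(-6)) = 6*((1/1)*(-6)) = 6*((1*1)*(-6)) = 6*(1*(-6)) = 6*(-6) = -36)
Q + 1672 = -36 + 1672 = 1636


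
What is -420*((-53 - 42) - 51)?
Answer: 61320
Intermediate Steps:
-420*((-53 - 42) - 51) = -420*(-95 - 51) = -420*(-146) = 61320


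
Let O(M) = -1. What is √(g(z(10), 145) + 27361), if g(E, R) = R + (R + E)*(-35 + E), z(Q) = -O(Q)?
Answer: 17*√78 ≈ 150.14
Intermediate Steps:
z(Q) = 1 (z(Q) = -1*(-1) = 1)
g(E, R) = R + (-35 + E)*(E + R) (g(E, R) = R + (E + R)*(-35 + E) = R + (-35 + E)*(E + R))
√(g(z(10), 145) + 27361) = √((1² - 35*1 - 34*145 + 1*145) + 27361) = √((1 - 35 - 4930 + 145) + 27361) = √(-4819 + 27361) = √22542 = 17*√78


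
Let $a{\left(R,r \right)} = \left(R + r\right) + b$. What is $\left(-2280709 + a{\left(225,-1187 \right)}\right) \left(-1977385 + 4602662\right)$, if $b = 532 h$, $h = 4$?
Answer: $-5984431808411$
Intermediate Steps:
$b = 2128$ ($b = 532 \cdot 4 = 2128$)
$a{\left(R,r \right)} = 2128 + R + r$ ($a{\left(R,r \right)} = \left(R + r\right) + 2128 = 2128 + R + r$)
$\left(-2280709 + a{\left(225,-1187 \right)}\right) \left(-1977385 + 4602662\right) = \left(-2280709 + \left(2128 + 225 - 1187\right)\right) \left(-1977385 + 4602662\right) = \left(-2280709 + 1166\right) 2625277 = \left(-2279543\right) 2625277 = -5984431808411$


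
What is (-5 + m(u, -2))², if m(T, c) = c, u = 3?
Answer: 49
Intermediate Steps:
(-5 + m(u, -2))² = (-5 - 2)² = (-7)² = 49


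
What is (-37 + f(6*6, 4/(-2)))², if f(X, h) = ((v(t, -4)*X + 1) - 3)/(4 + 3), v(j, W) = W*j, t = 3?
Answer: 9801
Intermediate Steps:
f(X, h) = -2/7 - 12*X/7 (f(X, h) = (((-4*3)*X + 1) - 3)/(4 + 3) = ((-12*X + 1) - 3)/7 = ((1 - 12*X) - 3)*(⅐) = (-2 - 12*X)*(⅐) = -2/7 - 12*X/7)
(-37 + f(6*6, 4/(-2)))² = (-37 + (-2/7 - 72*6/7))² = (-37 + (-2/7 - 12/7*36))² = (-37 + (-2/7 - 432/7))² = (-37 - 62)² = (-99)² = 9801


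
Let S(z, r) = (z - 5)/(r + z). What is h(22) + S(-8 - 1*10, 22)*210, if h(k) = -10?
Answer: -2435/2 ≈ -1217.5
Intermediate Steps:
S(z, r) = (-5 + z)/(r + z)
h(22) + S(-8 - 1*10, 22)*210 = -10 + ((-5 + (-8 - 1*10))/(22 + (-8 - 1*10)))*210 = -10 + ((-5 + (-8 - 10))/(22 + (-8 - 10)))*210 = -10 + ((-5 - 18)/(22 - 18))*210 = -10 + (-23/4)*210 = -10 + ((¼)*(-23))*210 = -10 - 23/4*210 = -10 - 2415/2 = -2435/2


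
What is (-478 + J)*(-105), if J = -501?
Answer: 102795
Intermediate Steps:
(-478 + J)*(-105) = (-478 - 501)*(-105) = -979*(-105) = 102795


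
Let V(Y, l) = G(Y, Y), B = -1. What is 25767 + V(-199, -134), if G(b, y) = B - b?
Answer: 25965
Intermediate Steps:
G(b, y) = -1 - b
V(Y, l) = -1 - Y
25767 + V(-199, -134) = 25767 + (-1 - 1*(-199)) = 25767 + (-1 + 199) = 25767 + 198 = 25965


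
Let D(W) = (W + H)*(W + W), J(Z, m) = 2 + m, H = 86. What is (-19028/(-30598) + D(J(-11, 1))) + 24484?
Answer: 382759896/15299 ≈ 25019.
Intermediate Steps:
D(W) = 2*W*(86 + W) (D(W) = (W + 86)*(W + W) = (86 + W)*(2*W) = 2*W*(86 + W))
(-19028/(-30598) + D(J(-11, 1))) + 24484 = (-19028/(-30598) + 2*(2 + 1)*(86 + (2 + 1))) + 24484 = (-19028*(-1/30598) + 2*3*(86 + 3)) + 24484 = (9514/15299 + 2*3*89) + 24484 = (9514/15299 + 534) + 24484 = 8179180/15299 + 24484 = 382759896/15299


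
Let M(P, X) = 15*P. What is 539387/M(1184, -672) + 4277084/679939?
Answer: 442711269233/12075716640 ≈ 36.661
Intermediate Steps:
539387/M(1184, -672) + 4277084/679939 = 539387/((15*1184)) + 4277084/679939 = 539387/17760 + 4277084*(1/679939) = 539387*(1/17760) + 4277084/679939 = 539387/17760 + 4277084/679939 = 442711269233/12075716640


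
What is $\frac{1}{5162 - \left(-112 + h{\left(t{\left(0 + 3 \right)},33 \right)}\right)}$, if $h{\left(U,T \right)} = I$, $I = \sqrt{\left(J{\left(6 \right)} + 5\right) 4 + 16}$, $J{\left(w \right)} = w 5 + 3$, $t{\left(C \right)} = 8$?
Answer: $\frac{879}{4635818} + \frac{\sqrt{42}}{13907454} \approx 0.00019008$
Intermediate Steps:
$J{\left(w \right)} = 3 + 5 w$ ($J{\left(w \right)} = 5 w + 3 = 3 + 5 w$)
$I = 2 \sqrt{42}$ ($I = \sqrt{\left(\left(3 + 5 \cdot 6\right) + 5\right) 4 + 16} = \sqrt{\left(\left(3 + 30\right) + 5\right) 4 + 16} = \sqrt{\left(33 + 5\right) 4 + 16} = \sqrt{38 \cdot 4 + 16} = \sqrt{152 + 16} = \sqrt{168} = 2 \sqrt{42} \approx 12.961$)
$h{\left(U,T \right)} = 2 \sqrt{42}$
$\frac{1}{5162 - \left(-112 + h{\left(t{\left(0 + 3 \right)},33 \right)}\right)} = \frac{1}{5162 + \left(112 - 2 \sqrt{42}\right)} = \frac{1}{5274 - 2 \sqrt{42}}$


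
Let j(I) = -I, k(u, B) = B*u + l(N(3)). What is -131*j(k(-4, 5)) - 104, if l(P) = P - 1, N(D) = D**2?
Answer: -1676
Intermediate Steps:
l(P) = -1 + P
k(u, B) = 8 + B*u (k(u, B) = B*u + (-1 + 3**2) = B*u + (-1 + 9) = B*u + 8 = 8 + B*u)
-131*j(k(-4, 5)) - 104 = -(-131)*(8 + 5*(-4)) - 104 = -(-131)*(8 - 20) - 104 = -(-131)*(-12) - 104 = -131*12 - 104 = -1572 - 104 = -1676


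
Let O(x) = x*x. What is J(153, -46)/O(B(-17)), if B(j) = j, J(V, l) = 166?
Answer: 166/289 ≈ 0.57439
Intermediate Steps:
O(x) = x²
J(153, -46)/O(B(-17)) = 166/((-17)²) = 166/289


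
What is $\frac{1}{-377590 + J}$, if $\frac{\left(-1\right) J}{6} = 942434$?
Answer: $- \frac{1}{6032194} \approx -1.6578 \cdot 10^{-7}$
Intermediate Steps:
$J = -5654604$ ($J = \left(-6\right) 942434 = -5654604$)
$\frac{1}{-377590 + J} = \frac{1}{-377590 - 5654604} = \frac{1}{-6032194} = - \frac{1}{6032194}$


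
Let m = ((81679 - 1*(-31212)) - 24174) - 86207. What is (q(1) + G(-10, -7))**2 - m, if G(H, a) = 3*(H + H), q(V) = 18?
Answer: -746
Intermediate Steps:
G(H, a) = 6*H (G(H, a) = 3*(2*H) = 6*H)
m = 2510 (m = ((81679 + 31212) - 24174) - 86207 = (112891 - 24174) - 86207 = 88717 - 86207 = 2510)
(q(1) + G(-10, -7))**2 - m = (18 + 6*(-10))**2 - 1*2510 = (18 - 60)**2 - 2510 = (-42)**2 - 2510 = 1764 - 2510 = -746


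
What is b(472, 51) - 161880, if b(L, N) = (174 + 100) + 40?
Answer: -161566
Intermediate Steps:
b(L, N) = 314 (b(L, N) = 274 + 40 = 314)
b(472, 51) - 161880 = 314 - 161880 = -161566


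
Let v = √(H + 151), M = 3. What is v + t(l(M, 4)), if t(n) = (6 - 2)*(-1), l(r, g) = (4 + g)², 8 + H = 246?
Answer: -4 + √389 ≈ 15.723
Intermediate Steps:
H = 238 (H = -8 + 246 = 238)
v = √389 (v = √(238 + 151) = √389 ≈ 19.723)
t(n) = -4 (t(n) = 4*(-1) = -4)
v + t(l(M, 4)) = √389 - 4 = -4 + √389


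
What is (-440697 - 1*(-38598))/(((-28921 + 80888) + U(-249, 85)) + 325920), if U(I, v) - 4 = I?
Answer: -402099/377642 ≈ -1.0648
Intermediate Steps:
U(I, v) = 4 + I
(-440697 - 1*(-38598))/(((-28921 + 80888) + U(-249, 85)) + 325920) = (-440697 - 1*(-38598))/(((-28921 + 80888) + (4 - 249)) + 325920) = (-440697 + 38598)/((51967 - 245) + 325920) = -402099/(51722 + 325920) = -402099/377642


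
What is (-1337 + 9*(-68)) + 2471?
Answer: 522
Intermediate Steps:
(-1337 + 9*(-68)) + 2471 = (-1337 - 612) + 2471 = -1949 + 2471 = 522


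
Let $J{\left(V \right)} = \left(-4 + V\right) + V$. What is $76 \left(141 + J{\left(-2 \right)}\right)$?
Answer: $10108$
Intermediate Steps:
$J{\left(V \right)} = -4 + 2 V$
$76 \left(141 + J{\left(-2 \right)}\right) = 76 \left(141 + \left(-4 + 2 \left(-2\right)\right)\right) = 76 \left(141 - 8\right) = 76 \cdot 133 = 10108$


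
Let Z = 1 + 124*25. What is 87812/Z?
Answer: 87812/3101 ≈ 28.317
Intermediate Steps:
Z = 3101 (Z = 1 + 3100 = 3101)
87812/Z = 87812/3101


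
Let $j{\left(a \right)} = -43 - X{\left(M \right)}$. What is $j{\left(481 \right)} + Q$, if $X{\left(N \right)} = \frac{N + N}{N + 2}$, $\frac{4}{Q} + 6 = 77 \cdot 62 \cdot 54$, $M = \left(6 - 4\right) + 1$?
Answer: $- \frac{5697157}{128895} \approx -44.2$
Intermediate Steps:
$M = 3$ ($M = 2 + 1 = 3$)
$Q = \frac{2}{128895}$ ($Q = \frac{4}{-6 + 77 \cdot 62 \cdot 54} = \frac{4}{-6 + 4774 \cdot 54} = \frac{4}{-6 + 257796} = \frac{4}{257790} = 4 \cdot \frac{1}{257790} = \frac{2}{128895} \approx 1.5517 \cdot 10^{-5}$)
$X{\left(N \right)} = \frac{2 N}{2 + N}$
$j{\left(a \right)} = - \frac{221}{5}$ ($j{\left(a \right)} = -43 - 2 \cdot 3 \frac{1}{2 + 3} = -43 - 2 \cdot 3 \cdot \frac{1}{5} = -43 - \frac{6}{5} = - \frac{221}{5}$)
$j{\left(481 \right)} + Q = - \frac{221}{5} + \frac{2}{128895} = - \frac{5697157}{128895}$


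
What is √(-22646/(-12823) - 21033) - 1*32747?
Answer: -32747 + 59*I*√993436279/12823 ≈ -32747.0 + 145.02*I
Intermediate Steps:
√(-22646/(-12823) - 21033) - 1*32747 = √(-22646*(-1/12823) - 21033) - 32747 = √(22646/12823 - 21033) - 32747 = √(-269683513/12823) - 32747 = 59*I*√993436279/12823 - 32747 = -32747 + 59*I*√993436279/12823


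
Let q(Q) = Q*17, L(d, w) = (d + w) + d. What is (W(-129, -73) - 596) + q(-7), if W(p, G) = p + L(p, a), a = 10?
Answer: -1092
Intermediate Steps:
L(d, w) = w + 2*d
W(p, G) = 10 + 3*p (W(p, G) = p + (10 + 2*p) = 10 + 3*p)
q(Q) = 17*Q
(W(-129, -73) - 596) + q(-7) = ((10 + 3*(-129)) - 596) + 17*(-7) = ((10 - 387) - 596) - 119 = (-377 - 596) - 119 = -973 - 119 = -1092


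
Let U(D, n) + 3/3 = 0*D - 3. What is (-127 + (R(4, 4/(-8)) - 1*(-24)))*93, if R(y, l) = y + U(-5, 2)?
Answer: -9579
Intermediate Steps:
U(D, n) = -4 (U(D, n) = -1 + (0*D - 3) = -1 + (0 - 3) = -1 - 3 = -4)
R(y, l) = -4 + y (R(y, l) = y - 4 = -4 + y)
(-127 + (R(4, 4/(-8)) - 1*(-24)))*93 = (-127 + ((-4 + 4) - 1*(-24)))*93 = (-127 + (0 + 24))*93 = (-127 + 24)*93 = -103*93 = -9579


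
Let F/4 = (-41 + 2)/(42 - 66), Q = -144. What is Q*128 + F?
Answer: -36851/2 ≈ -18426.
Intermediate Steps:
F = 13/2 (F = 4*((-41 + 2)/(42 - 66)) = 4*(-39/(-24)) = 4*(-39*(-1/24)) = 4*(13/8) = 13/2 ≈ 6.5000)
Q*128 + F = -144*128 + 13/2 = -18432 + 13/2 = -36851/2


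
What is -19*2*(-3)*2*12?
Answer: 2736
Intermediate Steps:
-19*2*(-3)*2*12 = -(-114)*2*12 = -19*(-12)*12 = 228*12 = 2736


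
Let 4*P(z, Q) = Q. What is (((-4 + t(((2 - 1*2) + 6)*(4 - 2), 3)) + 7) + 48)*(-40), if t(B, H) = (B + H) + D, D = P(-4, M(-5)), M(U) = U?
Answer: -2590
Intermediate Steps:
P(z, Q) = Q/4
D = -5/4 (D = (1/4)*(-5) = -5/4 ≈ -1.2500)
t(B, H) = -5/4 + B + H (t(B, H) = (B + H) - 5/4 = -5/4 + B + H)
(((-4 + t(((2 - 1*2) + 6)*(4 - 2), 3)) + 7) + 48)*(-40) = (((-4 + (-5/4 + ((2 - 1*2) + 6)*(4 - 2) + 3)) + 7) + 48)*(-40) = (((-4 + (-5/4 + ((2 - 2) + 6)*2 + 3)) + 7) + 48)*(-40) = (((-4 + (-5/4 + (0 + 6)*2 + 3)) + 7) + 48)*(-40) = (((-4 + (-5/4 + 6*2 + 3)) + 7) + 48)*(-40) = (((-4 + (-5/4 + 12 + 3)) + 7) + 48)*(-40) = (((-4 + 55/4) + 7) + 48)*(-40) = ((39/4 + 7) + 48)*(-40) = (67/4 + 48)*(-40) = (259/4)*(-40) = -2590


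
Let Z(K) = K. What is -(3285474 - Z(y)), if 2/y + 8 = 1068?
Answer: -1741301219/530 ≈ -3.2855e+6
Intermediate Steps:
y = 1/530 (y = 2/(-8 + 1068) = 2/1060 = 2*(1/1060) = 1/530 ≈ 0.0018868)
-(3285474 - Z(y)) = -(3285474 - 1*1/530) = -(3285474 - 1/530) = -1*1741301219/530 = -1741301219/530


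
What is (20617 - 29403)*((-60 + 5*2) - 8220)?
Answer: 72660220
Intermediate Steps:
(20617 - 29403)*((-60 + 5*2) - 8220) = -8786*((-60 + 10) - 8220) = -8786*(-50 - 8220) = -8786*(-8270) = 72660220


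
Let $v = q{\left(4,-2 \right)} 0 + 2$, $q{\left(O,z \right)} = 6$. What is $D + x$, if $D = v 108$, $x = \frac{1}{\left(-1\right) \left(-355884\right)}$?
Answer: $\frac{76870945}{355884} \approx 216.0$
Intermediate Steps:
$v = 2$ ($v = 6 \cdot 0 + 2 = 0 + 2 = 2$)
$x = \frac{1}{355884} \approx 2.8099 \cdot 10^{-6}$
$D = 216$ ($D = 2 \cdot 108 = 216$)
$D + x = 216 + \frac{1}{355884} = \frac{76870945}{355884}$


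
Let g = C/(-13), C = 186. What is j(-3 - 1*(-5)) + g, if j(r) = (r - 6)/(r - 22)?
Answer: -917/65 ≈ -14.108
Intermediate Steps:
j(r) = (-6 + r)/(-22 + r)
g = -186/13 (g = 186/(-13) = 186*(-1/13) = -186/13 ≈ -14.308)
j(-3 - 1*(-5)) + g = (-6 + (-3 - 1*(-5)))/(-22 + (-3 - 1*(-5))) - 186/13 = (-6 + (-3 + 5))/(-22 + (-3 + 5)) - 186/13 = (-6 + 2)/(-22 + 2) - 186/13 = -4/(-20) - 186/13 = -1/20*(-4) - 186/13 = ⅕ - 186/13 = -917/65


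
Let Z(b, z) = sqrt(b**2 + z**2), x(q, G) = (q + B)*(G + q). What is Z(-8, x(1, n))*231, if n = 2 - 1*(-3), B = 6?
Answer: 462*sqrt(457) ≈ 9876.4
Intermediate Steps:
n = 5 (n = 2 + 3 = 5)
x(q, G) = (6 + q)*(G + q) (x(q, G) = (q + 6)*(G + q) = (6 + q)*(G + q))
Z(-8, x(1, n))*231 = sqrt((-8)**2 + (1**2 + 6*5 + 6*1 + 5*1)**2)*231 = sqrt(64 + (1 + 30 + 6 + 5)**2)*231 = sqrt(64 + 42**2)*231 = sqrt(64 + 1764)*231 = sqrt(1828)*231 = (2*sqrt(457))*231 = 462*sqrt(457)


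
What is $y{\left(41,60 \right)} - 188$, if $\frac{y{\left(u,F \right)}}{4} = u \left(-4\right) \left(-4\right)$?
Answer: $2436$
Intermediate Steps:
$y{\left(u,F \right)} = 64 u$ ($y{\left(u,F \right)} = 4 u \left(-4\right) \left(-4\right) = 4 - 4 u \left(-4\right) = 4 \cdot 16 u = 64 u$)
$y{\left(41,60 \right)} - 188 = 64 \cdot 41 - 188 = 2624 - 188 = 2436$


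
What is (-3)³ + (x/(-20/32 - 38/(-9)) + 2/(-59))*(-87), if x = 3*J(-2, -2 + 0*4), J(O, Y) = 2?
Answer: -2584977/15281 ≈ -169.16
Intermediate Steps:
x = 6 (x = 3*2 = 6)
(-3)³ + (x/(-20/32 - 38/(-9)) + 2/(-59))*(-87) = (-3)³ + (6/(-20/32 - 38/(-9)) + 2/(-59))*(-87) = -27 + (6/(-20*1/32 - 38*(-⅑)) + 2*(-1/59))*(-87) = -27 + (6/(-5/8 + 38/9) - 2/59)*(-87) = -27 + (6/(259/72) - 2/59)*(-87) = -27 + (6*(72/259) - 2/59)*(-87) = -27 + (432/259 - 2/59)*(-87) = -27 + (24970/15281)*(-87) = -27 - 2172390/15281 = -2584977/15281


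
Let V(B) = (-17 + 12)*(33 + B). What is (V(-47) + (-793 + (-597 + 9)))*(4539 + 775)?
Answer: -6966654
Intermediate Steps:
V(B) = -165 - 5*B (V(B) = -5*(33 + B) = -165 - 5*B)
(V(-47) + (-793 + (-597 + 9)))*(4539 + 775) = ((-165 - 5*(-47)) + (-793 + (-597 + 9)))*(4539 + 775) = ((-165 + 235) + (-793 - 588))*5314 = (70 - 1381)*5314 = -1311*5314 = -6966654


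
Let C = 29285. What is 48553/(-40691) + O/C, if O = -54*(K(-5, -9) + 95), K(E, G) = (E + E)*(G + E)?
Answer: -387648679/238327187 ≈ -1.6265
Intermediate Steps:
K(E, G) = 2*E*(E + G) (K(E, G) = (2*E)*(E + G) = 2*E*(E + G))
O = -12690 (O = -54*(2*(-5)*(-5 - 9) + 95) = -54*(2*(-5)*(-14) + 95) = -54*(140 + 95) = -54*235 = -12690)
48553/(-40691) + O/C = 48553/(-40691) - 12690/29285 = 48553*(-1/40691) - 12690*1/29285 = -48553/40691 - 2538/5857 = -387648679/238327187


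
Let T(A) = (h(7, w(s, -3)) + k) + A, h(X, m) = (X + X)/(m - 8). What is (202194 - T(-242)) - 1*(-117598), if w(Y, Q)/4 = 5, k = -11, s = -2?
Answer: 1920263/6 ≈ 3.2004e+5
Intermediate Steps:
w(Y, Q) = 20 (w(Y, Q) = 4*5 = 20)
h(X, m) = 2*X/(-8 + m) (h(X, m) = (2*X)/(-8 + m) = 2*X/(-8 + m))
T(A) = -59/6 + A (T(A) = (2*7/(-8 + 20) - 11) + A = (2*7/12 - 11) + A = (2*7*(1/12) - 11) + A = (7/6 - 11) + A = -59/6 + A)
(202194 - T(-242)) - 1*(-117598) = (202194 - (-59/6 - 242)) - 1*(-117598) = (202194 - 1*(-1511/6)) + 117598 = (202194 + 1511/6) + 117598 = 1214675/6 + 117598 = 1920263/6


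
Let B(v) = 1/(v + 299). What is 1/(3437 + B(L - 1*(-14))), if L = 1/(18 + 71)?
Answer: 27858/95748035 ≈ 0.00029095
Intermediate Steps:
L = 1/89 ≈ 0.011236
B(v) = 1/(299 + v)
1/(3437 + B(L - 1*(-14))) = 1/(3437 + 1/(299 + (1/89 - 1*(-14)))) = 1/(3437 + 1/(299 + (1/89 + 14))) = 1/(3437 + 1/(299 + 1247/89)) = 1/(3437 + 1/(27858/89)) = 1/(3437 + 89/27858) = 1/(95748035/27858) = 27858/95748035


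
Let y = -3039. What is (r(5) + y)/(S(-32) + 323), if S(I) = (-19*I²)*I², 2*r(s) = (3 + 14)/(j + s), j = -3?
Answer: 12139/79690484 ≈ 0.00015233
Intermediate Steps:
r(s) = 17/(2*(-3 + s)) (r(s) = ((3 + 14)/(-3 + s))/2 = (17/(-3 + s))/2 = 17/(2*(-3 + s)))
S(I) = -19*I⁴
(r(5) + y)/(S(-32) + 323) = (17/(2*(-3 + 5)) - 3039)/(-19*(-32)⁴ + 323) = ((17/2)/2 - 3039)/(-19*1048576 + 323) = ((17/2)*(½) - 3039)/(-19922944 + 323) = (17/4 - 3039)/(-19922621) = -12139/4*(-1/19922621) = 12139/79690484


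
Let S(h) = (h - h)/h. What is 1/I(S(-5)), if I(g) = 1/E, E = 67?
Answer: 67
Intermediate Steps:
S(h) = 0 (S(h) = 0/h = 0)
I(g) = 1/67
1/I(S(-5)) = 1/(1/67) = 67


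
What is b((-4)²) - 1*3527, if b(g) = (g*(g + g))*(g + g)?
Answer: 12857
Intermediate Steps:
b(g) = 4*g³ (b(g) = (g*(2*g))*(2*g) = (2*g²)*(2*g) = 4*g³)
b((-4)²) - 1*3527 = 4*((-4)²)³ - 1*3527 = 4*16³ - 3527 = 4*4096 - 3527 = 16384 - 3527 = 12857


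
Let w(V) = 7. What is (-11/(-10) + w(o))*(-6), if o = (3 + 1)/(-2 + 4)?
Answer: -243/5 ≈ -48.600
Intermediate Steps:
o = 2 (o = 4/2 = 4*(½) = 2)
(-11/(-10) + w(o))*(-6) = (-11/(-10) + 7)*(-6) = (-11*(-⅒) + 7)*(-6) = (11/10 + 7)*(-6) = (81/10)*(-6) = -243/5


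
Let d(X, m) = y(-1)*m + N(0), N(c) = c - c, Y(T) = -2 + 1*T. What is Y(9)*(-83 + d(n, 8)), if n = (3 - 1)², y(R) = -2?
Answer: -693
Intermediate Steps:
Y(T) = -2 + T
n = 4 (n = 2² = 4)
N(c) = 0
d(X, m) = -2*m (d(X, m) = -2*m + 0 = -2*m)
Y(9)*(-83 + d(n, 8)) = (-2 + 9)*(-83 - 2*8) = 7*(-83 - 16) = 7*(-99) = -693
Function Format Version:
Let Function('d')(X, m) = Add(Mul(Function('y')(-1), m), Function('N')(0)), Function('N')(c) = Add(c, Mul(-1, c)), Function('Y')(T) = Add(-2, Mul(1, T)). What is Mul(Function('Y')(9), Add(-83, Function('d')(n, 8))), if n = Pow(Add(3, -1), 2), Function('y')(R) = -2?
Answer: -693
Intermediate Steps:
Function('Y')(T) = Add(-2, T)
n = 4 (n = Pow(2, 2) = 4)
Function('N')(c) = 0
Function('d')(X, m) = Mul(-2, m) (Function('d')(X, m) = Add(Mul(-2, m), 0) = Mul(-2, m))
Mul(Function('Y')(9), Add(-83, Function('d')(n, 8))) = Mul(Add(-2, 9), Add(-83, Mul(-2, 8))) = Mul(7, Add(-83, -16)) = Mul(7, -99) = -693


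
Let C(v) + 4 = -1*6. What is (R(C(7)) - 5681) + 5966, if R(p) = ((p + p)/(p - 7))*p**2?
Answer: 6845/17 ≈ 402.65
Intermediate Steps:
C(v) = -10 (C(v) = -4 - 1*6 = -4 - 6 = -10)
R(p) = 2*p**3/(-7 + p) (R(p) = ((2*p)/(-7 + p))*p**2 = (2*p/(-7 + p))*p**2 = 2*p**3/(-7 + p))
(R(C(7)) - 5681) + 5966 = (2*(-10)**3/(-7 - 10) - 5681) + 5966 = (2*(-1000)/(-17) - 5681) + 5966 = (2*(-1000)*(-1/17) - 5681) + 5966 = (2000/17 - 5681) + 5966 = -94577/17 + 5966 = 6845/17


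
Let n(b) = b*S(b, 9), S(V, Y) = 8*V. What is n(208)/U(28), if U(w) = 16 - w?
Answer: -86528/3 ≈ -28843.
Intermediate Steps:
n(b) = 8*b² (n(b) = b*(8*b) = 8*b²)
n(208)/U(28) = (8*208²)/(16 - 1*28) = (8*43264)/(16 - 28) = 346112/(-12) = 346112*(-1/12) = -86528/3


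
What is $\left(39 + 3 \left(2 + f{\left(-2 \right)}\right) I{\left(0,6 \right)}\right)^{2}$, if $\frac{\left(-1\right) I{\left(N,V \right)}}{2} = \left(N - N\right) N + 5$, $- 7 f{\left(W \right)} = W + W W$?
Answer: $\frac{7569}{49} \approx 154.47$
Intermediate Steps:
$f{\left(W \right)} = - \frac{W}{7} - \frac{W^{2}}{7}$ ($f{\left(W \right)} = - \frac{W + W W}{7} = - \frac{W + W^{2}}{7} = - \frac{W}{7} - \frac{W^{2}}{7}$)
$I{\left(N,V \right)} = -10$ ($I{\left(N,V \right)} = - 2 \left(\left(N - N\right) N + 5\right) = - 2 \left(0 N + 5\right) = - 2 \left(0 + 5\right) = \left(-2\right) 5 = -10$)
$\left(39 + 3 \left(2 + f{\left(-2 \right)}\right) I{\left(0,6 \right)}\right)^{2} = \left(39 + 3 \left(2 - - \frac{2 \left(1 - 2\right)}{7}\right) \left(-10\right)\right)^{2} = \left(39 + 3 \left(2 - \left(- \frac{2}{7}\right) \left(-1\right)\right) \left(-10\right)\right)^{2} = \left(39 + 3 \left(2 - \frac{2}{7}\right) \left(-10\right)\right)^{2} = \left(39 + 3 \cdot \frac{12}{7} \left(-10\right)\right)^{2} = \left(39 + \frac{36}{7} \left(-10\right)\right)^{2} = \left(39 - \frac{360}{7}\right)^{2} = \left(- \frac{87}{7}\right)^{2} = \frac{7569}{49}$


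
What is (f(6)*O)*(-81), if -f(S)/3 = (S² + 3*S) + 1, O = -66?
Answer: -882090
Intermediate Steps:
f(S) = -3 - 9*S - 3*S² (f(S) = -3*((S² + 3*S) + 1) = -3*(1 + S² + 3*S) = -3 - 9*S - 3*S²)
(f(6)*O)*(-81) = ((-3 - 9*6 - 3*6²)*(-66))*(-81) = ((-3 - 54 - 3*36)*(-66))*(-81) = ((-3 - 54 - 108)*(-66))*(-81) = -165*(-66)*(-81) = 10890*(-81) = -882090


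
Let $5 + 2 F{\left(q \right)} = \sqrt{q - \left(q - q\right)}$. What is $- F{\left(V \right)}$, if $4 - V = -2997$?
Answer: $\frac{5}{2} - \frac{\sqrt{3001}}{2} \approx -24.891$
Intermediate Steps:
$V = 3001$ ($V = 4 - -2997 = 4 + 2997 = 3001$)
$F{\left(q \right)} = - \frac{5}{2} + \frac{\sqrt{q}}{2}$ ($F{\left(q \right)} = - \frac{5}{2} + \frac{\sqrt{q - \left(q - q\right)}}{2} = - \frac{5}{2} + \frac{\sqrt{q - 0}}{2} = - \frac{5}{2} + \frac{\sqrt{q + 0}}{2} = - \frac{5}{2} + \frac{\sqrt{q}}{2}$)
$- F{\left(V \right)} = - (- \frac{5}{2} + \frac{\sqrt{3001}}{2}) = \frac{5}{2} - \frac{\sqrt{3001}}{2}$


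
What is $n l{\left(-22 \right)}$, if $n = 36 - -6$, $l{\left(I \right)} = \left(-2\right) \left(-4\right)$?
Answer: $336$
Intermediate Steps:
$l{\left(I \right)} = 8$
$n = 42$ ($n = 36 + 6 = 42$)
$n l{\left(-22 \right)} = 42 \cdot 8 = 336$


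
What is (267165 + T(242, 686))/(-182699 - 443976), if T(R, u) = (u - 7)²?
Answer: -728206/626675 ≈ -1.1620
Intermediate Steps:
T(R, u) = (-7 + u)²
(267165 + T(242, 686))/(-182699 - 443976) = (267165 + (-7 + 686)²)/(-182699 - 443976) = (267165 + 679²)/(-626675) = (267165 + 461041)*(-1/626675) = 728206*(-1/626675) = -728206/626675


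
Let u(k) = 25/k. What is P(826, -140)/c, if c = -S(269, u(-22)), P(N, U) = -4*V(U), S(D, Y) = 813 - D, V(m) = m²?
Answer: 2450/17 ≈ 144.12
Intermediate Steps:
P(N, U) = -4*U²
c = -544 (c = -(813 - 1*269) = -(813 - 269) = -1*544 = -544)
P(826, -140)/c = -4*(-140)²/(-544) = -4*19600*(-1/544) = -78400*(-1/544) = 2450/17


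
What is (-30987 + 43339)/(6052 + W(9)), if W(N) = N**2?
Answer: 12352/6133 ≈ 2.0140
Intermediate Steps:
(-30987 + 43339)/(6052 + W(9)) = (-30987 + 43339)/(6052 + 9**2) = 12352/(6052 + 81) = 12352/6133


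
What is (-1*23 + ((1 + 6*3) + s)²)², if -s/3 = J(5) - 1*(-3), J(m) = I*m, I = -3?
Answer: 9012004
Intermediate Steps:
J(m) = -3*m
s = 36 (s = -3*(-3*5 - 1*(-3)) = -3*(-15 + 3) = -3*(-12) = 36)
(-1*23 + ((1 + 6*3) + s)²)² = (-1*23 + ((1 + 6*3) + 36)²)² = (-23 + ((1 + 18) + 36)²)² = (-23 + (19 + 36)²)² = (-23 + 55²)² = (-23 + 3025)² = 3002² = 9012004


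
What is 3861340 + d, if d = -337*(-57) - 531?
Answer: 3880018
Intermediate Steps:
d = 18678 (d = 19209 - 531 = 18678)
3861340 + d = 3861340 + 18678 = 3880018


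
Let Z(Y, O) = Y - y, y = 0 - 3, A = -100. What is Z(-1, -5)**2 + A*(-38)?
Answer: 3804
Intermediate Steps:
y = -3
Z(Y, O) = 3 + Y (Z(Y, O) = Y - 1*(-3) = Y + 3 = 3 + Y)
Z(-1, -5)**2 + A*(-38) = (3 - 1)**2 - 100*(-38) = 2**2 + 3800 = 4 + 3800 = 3804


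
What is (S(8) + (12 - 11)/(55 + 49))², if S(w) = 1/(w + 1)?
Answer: 12769/876096 ≈ 0.014575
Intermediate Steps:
S(w) = 1/(1 + w)
(S(8) + (12 - 11)/(55 + 49))² = (1/(1 + 8) + (12 - 11)/(55 + 49))² = (1/9 + 1/104)² = (⅑ + 1*(1/104))² = (⅑ + 1/104)² = (113/936)² = 12769/876096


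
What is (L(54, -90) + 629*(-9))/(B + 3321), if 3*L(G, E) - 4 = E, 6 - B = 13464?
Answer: 17069/30411 ≈ 0.56128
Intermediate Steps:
B = -13458 (B = 6 - 1*13464 = 6 - 13464 = -13458)
L(G, E) = 4/3 + E/3
(L(54, -90) + 629*(-9))/(B + 3321) = ((4/3 + (⅓)*(-90)) + 629*(-9))/(-13458 + 3321) = ((4/3 - 30) - 5661)/(-10137) = (-86/3 - 5661)*(-1/10137) = -17069/3*(-1/10137) = 17069/30411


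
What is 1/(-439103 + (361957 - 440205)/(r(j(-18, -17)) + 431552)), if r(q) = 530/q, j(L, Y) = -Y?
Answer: -3668457/1610831139179 ≈ -2.2774e-6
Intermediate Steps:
1/(-439103 + (361957 - 440205)/(r(j(-18, -17)) + 431552)) = 1/(-439103 + (361957 - 440205)/(530/((-1*(-17))) + 431552)) = 1/(-439103 - 78248/(530/17 + 431552)) = 1/(-439103 - 78248/7336914/17) = 1/(-439103 - 78248*17/7336914) = 1/(-439103 - 665108/3668457) = 1/(-1610831139179/3668457) = -3668457/1610831139179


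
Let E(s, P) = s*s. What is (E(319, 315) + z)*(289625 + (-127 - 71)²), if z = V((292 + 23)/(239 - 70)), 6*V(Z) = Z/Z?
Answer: 200772136043/6 ≈ 3.3462e+10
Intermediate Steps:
E(s, P) = s²
V(Z) = ⅙ (V(Z) = (Z/Z)/6 = (⅙)*1 = ⅙)
z = ⅙ ≈ 0.16667
(E(319, 315) + z)*(289625 + (-127 - 71)²) = (319² + ⅙)*(289625 + (-127 - 71)²) = (101761 + ⅙)*(289625 + (-198)²) = 610567*(289625 + 39204)/6 = (610567/6)*328829 = 200772136043/6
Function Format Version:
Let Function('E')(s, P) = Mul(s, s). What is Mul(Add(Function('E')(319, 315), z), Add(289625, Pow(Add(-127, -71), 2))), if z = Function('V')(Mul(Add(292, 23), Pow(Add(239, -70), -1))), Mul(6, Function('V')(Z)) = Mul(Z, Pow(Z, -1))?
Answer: Rational(200772136043, 6) ≈ 3.3462e+10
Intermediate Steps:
Function('E')(s, P) = Pow(s, 2)
Function('V')(Z) = Rational(1, 6) (Function('V')(Z) = Mul(Rational(1, 6), Mul(Z, Pow(Z, -1))) = Mul(Rational(1, 6), 1) = Rational(1, 6))
z = Rational(1, 6) ≈ 0.16667
Mul(Add(Function('E')(319, 315), z), Add(289625, Pow(Add(-127, -71), 2))) = Mul(Add(Pow(319, 2), Rational(1, 6)), Add(289625, Pow(Add(-127, -71), 2))) = Mul(Add(101761, Rational(1, 6)), Add(289625, Pow(-198, 2))) = Mul(Rational(610567, 6), Add(289625, 39204)) = Mul(Rational(610567, 6), 328829) = Rational(200772136043, 6)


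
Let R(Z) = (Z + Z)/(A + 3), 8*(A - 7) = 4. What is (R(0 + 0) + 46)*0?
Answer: 0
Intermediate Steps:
A = 15/2 (A = 7 + (⅛)*4 = 7 + ½ = 15/2 ≈ 7.5000)
R(Z) = 4*Z/21 (R(Z) = (Z + Z)/(15/2 + 3) = (2*Z)/(21/2) = (2*Z)*(2/21) = 4*Z/21)
(R(0 + 0) + 46)*0 = (4*(0 + 0)/21 + 46)*0 = ((4/21)*0 + 46)*0 = (0 + 46)*0 = 46*0 = 0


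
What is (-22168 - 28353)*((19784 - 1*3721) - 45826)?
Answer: 1503656523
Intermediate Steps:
(-22168 - 28353)*((19784 - 1*3721) - 45826) = -50521*((19784 - 3721) - 45826) = -50521*(16063 - 45826) = -50521*(-29763) = 1503656523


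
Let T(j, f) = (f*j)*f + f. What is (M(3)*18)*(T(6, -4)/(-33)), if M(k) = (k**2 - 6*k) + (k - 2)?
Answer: 4416/11 ≈ 401.45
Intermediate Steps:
T(j, f) = f + j*f**2 (T(j, f) = j*f**2 + f = f + j*f**2)
M(k) = -2 + k**2 - 5*k (M(k) = (k**2 - 6*k) + (-2 + k) = -2 + k**2 - 5*k)
(M(3)*18)*(T(6, -4)/(-33)) = ((-2 + 3**2 - 5*3)*18)*(-4*(1 - 4*6)/(-33)) = ((-2 + 9 - 15)*18)*(-4*(1 - 24)*(-1/33)) = (-8*18)*(-4*(-23)*(-1/33)) = -13248*(-1)/33 = -144*(-92/33) = 4416/11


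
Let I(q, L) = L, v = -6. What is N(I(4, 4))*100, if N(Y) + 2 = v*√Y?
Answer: -1400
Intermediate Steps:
N(Y) = -2 - 6*√Y
N(I(4, 4))*100 = (-2 - 6*√4)*100 = (-2 - 6*2)*100 = (-2 - 12)*100 = -14*100 = -1400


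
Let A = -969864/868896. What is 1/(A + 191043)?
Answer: 5172/988068623 ≈ 5.2345e-6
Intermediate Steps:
A = -5773/5172 (A = -969864*1/868896 = -5773/5172 ≈ -1.1162)
1/(A + 191043) = 1/(-5773/5172 + 191043) = 1/(988068623/5172) = 5172/988068623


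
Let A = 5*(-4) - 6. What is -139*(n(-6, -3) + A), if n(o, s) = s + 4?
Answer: 3475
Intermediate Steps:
n(o, s) = 4 + s
A = -26 (A = -20 - 6 = -26)
-139*(n(-6, -3) + A) = -139*((4 - 3) - 26) = -139*(1 - 26) = -139*(-25) = 3475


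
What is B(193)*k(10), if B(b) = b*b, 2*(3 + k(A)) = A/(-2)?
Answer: -409739/2 ≈ -2.0487e+5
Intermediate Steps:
k(A) = -3 - A/4 (k(A) = -3 + (A/(-2))/2 = -3 + (A*(-½))/2 = -3 + (-A/2)/2 = -3 - A/4)
B(b) = b²
B(193)*k(10) = 193²*(-3 - ¼*10) = 37249*(-3 - 5/2) = 37249*(-11/2) = -409739/2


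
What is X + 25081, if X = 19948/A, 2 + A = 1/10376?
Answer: 313475383/20751 ≈ 15107.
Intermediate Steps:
A = -20751/10376 (A = -2 + 1/10376 = -20751/10376 ≈ -1.9999)
X = -206980448/20751 (X = 19948/(-20751/10376) = 19948*(-10376/20751) = -206980448/20751 ≈ -9974.5)
X + 25081 = -206980448/20751 + 25081 = 313475383/20751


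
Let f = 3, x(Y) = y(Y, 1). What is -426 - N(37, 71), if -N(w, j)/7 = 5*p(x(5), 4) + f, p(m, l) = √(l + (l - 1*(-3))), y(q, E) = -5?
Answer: -405 + 35*√11 ≈ -288.92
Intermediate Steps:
x(Y) = -5
p(m, l) = √(3 + 2*l) (p(m, l) = √(l + (l + 3)) = √(l + (3 + l)) = √(3 + 2*l))
N(w, j) = -21 - 35*√11 (N(w, j) = -7*(5*√(3 + 2*4) + 3) = -7*(5*√(3 + 8) + 3) = -7*(5*√11 + 3) = -7*(3 + 5*√11) = -21 - 35*√11)
-426 - N(37, 71) = -426 - (-21 - 35*√11) = -426 + (21 + 35*√11) = -405 + 35*√11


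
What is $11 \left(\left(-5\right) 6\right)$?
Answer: $-330$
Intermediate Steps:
$11 \left(\left(-5\right) 6\right) = 11 \left(-30\right) = -330$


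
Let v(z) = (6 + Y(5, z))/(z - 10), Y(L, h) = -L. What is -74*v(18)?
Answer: -37/4 ≈ -9.2500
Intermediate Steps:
v(z) = 1/(-10 + z) (v(z) = (6 - 1*5)/(z - 10) = (6 - 5)/(-10 + z) = 1/(-10 + z))
-74*v(18) = -74/(-10 + 18) = -74/8 = -74*⅛ = -37/4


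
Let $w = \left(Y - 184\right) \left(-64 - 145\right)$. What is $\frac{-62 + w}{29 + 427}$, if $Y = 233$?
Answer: $- \frac{10303}{456} \approx -22.594$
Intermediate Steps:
$w = -10241$ ($w = \left(233 - 184\right) \left(-64 - 145\right) = 49 \left(-209\right) = -10241$)
$\frac{-62 + w}{29 + 427} = \frac{-62 - 10241}{29 + 427} = - \frac{10303}{456}$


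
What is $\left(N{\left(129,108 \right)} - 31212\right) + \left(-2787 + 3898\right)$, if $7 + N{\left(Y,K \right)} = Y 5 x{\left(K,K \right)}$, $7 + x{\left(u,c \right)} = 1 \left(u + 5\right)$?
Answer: $38262$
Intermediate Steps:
$x{\left(u,c \right)} = -2 + u$ ($x{\left(u,c \right)} = -7 + 1 \left(u + 5\right) = -7 + 1 \left(5 + u\right) = -7 + \left(5 + u\right) = -2 + u$)
$N{\left(Y,K \right)} = -7 + 5 Y \left(-2 + K\right)$ ($N{\left(Y,K \right)} = -7 + Y 5 \left(-2 + K\right) = -7 + 5 Y \left(-2 + K\right)$)
$\left(N{\left(129,108 \right)} - 31212\right) + \left(-2787 + 3898\right) = \left(\left(-7 + 5 \cdot 129 \left(-2 + 108\right)\right) - 31212\right) + \left(-2787 + 3898\right) = \left(\left(-7 + 5 \cdot 129 \cdot 106\right) - 31212\right) + 1111 = \left(\left(-7 + 68370\right) - 31212\right) + 1111 = \left(68363 - 31212\right) + 1111 = 37151 + 1111 = 38262$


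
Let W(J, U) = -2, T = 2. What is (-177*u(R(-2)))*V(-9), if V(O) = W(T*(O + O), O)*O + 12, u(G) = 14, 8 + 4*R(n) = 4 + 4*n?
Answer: -74340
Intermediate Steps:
R(n) = -1 + n (R(n) = -2 + (4 + 4*n)/4 = -2 + (1 + n) = -1 + n)
V(O) = 12 - 2*O (V(O) = -2*O + 12 = 12 - 2*O)
(-177*u(R(-2)))*V(-9) = (-177*14)*(12 - 2*(-9)) = -2478*(12 + 18) = -2478*30 = -74340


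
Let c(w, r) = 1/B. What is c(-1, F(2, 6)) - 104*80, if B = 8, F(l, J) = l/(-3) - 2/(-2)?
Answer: -66559/8 ≈ -8319.9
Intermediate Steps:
F(l, J) = 1 - l/3 (F(l, J) = l*(-1/3) - 2*(-1/2) = -l/3 + 1 = 1 - l/3)
c(w, r) = 1/8
c(-1, F(2, 6)) - 104*80 = 1/8 - 104*80 = 1/8 - 8320 = -66559/8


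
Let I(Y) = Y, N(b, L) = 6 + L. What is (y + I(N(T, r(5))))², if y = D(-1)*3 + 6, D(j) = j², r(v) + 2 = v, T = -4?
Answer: 324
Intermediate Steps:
r(v) = -2 + v
y = 9 (y = (-1)²*3 + 6 = 1*3 + 6 = 3 + 6 = 9)
(y + I(N(T, r(5))))² = (9 + (6 + (-2 + 5)))² = (9 + (6 + 3))² = (9 + 9)² = 18² = 324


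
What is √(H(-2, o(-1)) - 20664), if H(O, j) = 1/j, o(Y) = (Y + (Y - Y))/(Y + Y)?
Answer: I*√20662 ≈ 143.74*I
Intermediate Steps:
o(Y) = ½ (o(Y) = (Y + 0)/((2*Y)) = Y*(1/(2*Y)) = ½)
√(H(-2, o(-1)) - 20664) = √(1/(½) - 20664) = √(2 - 20664) = √(-20662) = I*√20662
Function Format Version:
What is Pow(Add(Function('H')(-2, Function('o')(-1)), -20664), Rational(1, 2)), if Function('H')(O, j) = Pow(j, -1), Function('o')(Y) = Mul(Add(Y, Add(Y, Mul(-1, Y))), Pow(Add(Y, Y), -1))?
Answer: Mul(I, Pow(20662, Rational(1, 2))) ≈ Mul(143.74, I)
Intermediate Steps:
Function('o')(Y) = Rational(1, 2) (Function('o')(Y) = Mul(Add(Y, 0), Pow(Mul(2, Y), -1)) = Mul(Y, Mul(Rational(1, 2), Pow(Y, -1))) = Rational(1, 2))
Pow(Add(Function('H')(-2, Function('o')(-1)), -20664), Rational(1, 2)) = Pow(Add(Pow(Rational(1, 2), -1), -20664), Rational(1, 2)) = Pow(Add(2, -20664), Rational(1, 2)) = Pow(-20662, Rational(1, 2)) = Mul(I, Pow(20662, Rational(1, 2)))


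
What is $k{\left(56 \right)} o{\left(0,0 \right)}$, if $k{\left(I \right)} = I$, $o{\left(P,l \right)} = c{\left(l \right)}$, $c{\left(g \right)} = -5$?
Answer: $-280$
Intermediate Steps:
$o{\left(P,l \right)} = -5$
$k{\left(56 \right)} o{\left(0,0 \right)} = 56 \left(-5\right) = -280$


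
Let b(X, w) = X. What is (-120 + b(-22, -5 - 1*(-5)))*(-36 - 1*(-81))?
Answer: -6390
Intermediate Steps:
(-120 + b(-22, -5 - 1*(-5)))*(-36 - 1*(-81)) = (-120 - 22)*(-36 - 1*(-81)) = -142*(-36 + 81) = -142*45 = -6390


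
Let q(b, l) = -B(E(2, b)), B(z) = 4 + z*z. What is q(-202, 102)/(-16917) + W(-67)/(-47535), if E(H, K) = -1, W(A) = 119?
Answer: -197272/89349955 ≈ -0.0022079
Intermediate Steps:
B(z) = 4 + z²
q(b, l) = -5 (q(b, l) = -(4 + (-1)²) = -(4 + 1) = -1*5 = -5)
q(-202, 102)/(-16917) + W(-67)/(-47535) = -5/(-16917) + 119/(-47535) = -5*(-1/16917) + 119*(-1/47535) = 5/16917 - 119/47535 = -197272/89349955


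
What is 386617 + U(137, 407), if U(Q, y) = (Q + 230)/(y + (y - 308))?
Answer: 195628569/506 ≈ 3.8662e+5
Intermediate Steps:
U(Q, y) = (230 + Q)/(-308 + 2*y) (U(Q, y) = (230 + Q)/(y + (-308 + y)) = (230 + Q)/(-308 + 2*y))
386617 + U(137, 407) = 386617 + (230 + 137)/(2*(-154 + 407)) = 386617 + (1/2)*367/253 = 386617 + (1/2)*(1/253)*367 = 386617 + 367/506 = 195628569/506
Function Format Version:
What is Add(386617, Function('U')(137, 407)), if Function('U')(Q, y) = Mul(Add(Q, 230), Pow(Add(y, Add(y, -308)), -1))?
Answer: Rational(195628569, 506) ≈ 3.8662e+5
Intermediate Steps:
Function('U')(Q, y) = Mul(Pow(Add(-308, Mul(2, y)), -1), Add(230, Q)) (Function('U')(Q, y) = Mul(Add(230, Q), Pow(Add(y, Add(-308, y)), -1)) = Mul(Add(230, Q), Pow(Add(-308, Mul(2, y)), -1)) = Mul(Pow(Add(-308, Mul(2, y)), -1), Add(230, Q)))
Add(386617, Function('U')(137, 407)) = Add(386617, Mul(Rational(1, 2), Pow(Add(-154, 407), -1), Add(230, 137))) = Add(386617, Mul(Rational(1, 2), Pow(253, -1), 367)) = Add(386617, Mul(Rational(1, 2), Rational(1, 253), 367)) = Add(386617, Rational(367, 506)) = Rational(195628569, 506)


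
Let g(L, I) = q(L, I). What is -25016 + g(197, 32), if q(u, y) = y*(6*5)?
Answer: -24056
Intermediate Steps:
q(u, y) = 30*y (q(u, y) = y*30 = 30*y)
g(L, I) = 30*I
-25016 + g(197, 32) = -25016 + 30*32 = -25016 + 960 = -24056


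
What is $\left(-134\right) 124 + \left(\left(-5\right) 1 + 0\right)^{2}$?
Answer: $-16591$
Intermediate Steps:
$\left(-134\right) 124 + \left(\left(-5\right) 1 + 0\right)^{2} = -16616 + \left(-5 + 0\right)^{2} = -16616 + \left(-5\right)^{2} = -16616 + 25 = -16591$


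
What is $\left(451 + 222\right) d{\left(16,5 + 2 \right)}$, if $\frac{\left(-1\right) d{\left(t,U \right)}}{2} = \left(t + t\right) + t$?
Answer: $-64608$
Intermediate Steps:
$d{\left(t,U \right)} = - 6 t$ ($d{\left(t,U \right)} = - 2 \left(\left(t + t\right) + t\right) = - 2 \left(2 t + t\right) = - 2 \cdot 3 t = - 6 t$)
$\left(451 + 222\right) d{\left(16,5 + 2 \right)} = \left(451 + 222\right) \left(\left(-6\right) 16\right) = 673 \left(-96\right) = -64608$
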